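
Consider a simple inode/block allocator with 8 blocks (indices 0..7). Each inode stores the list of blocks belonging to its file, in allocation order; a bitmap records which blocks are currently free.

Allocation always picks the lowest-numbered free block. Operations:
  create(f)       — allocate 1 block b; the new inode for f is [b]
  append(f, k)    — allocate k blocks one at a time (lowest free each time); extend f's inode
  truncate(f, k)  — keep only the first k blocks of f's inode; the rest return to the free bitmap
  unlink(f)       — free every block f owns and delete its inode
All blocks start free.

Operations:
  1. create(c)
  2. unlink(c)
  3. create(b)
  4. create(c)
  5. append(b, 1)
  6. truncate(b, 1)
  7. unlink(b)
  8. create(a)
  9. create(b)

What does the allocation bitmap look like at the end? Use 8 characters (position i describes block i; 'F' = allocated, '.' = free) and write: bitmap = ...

bitmap = FFF.....

[1] create(c) — c=0 (map F.......)
[2] unlink(c) —  (map ........)
[3] create(b) — b=0 (map F.......)
[4] create(c) — b=0 c=1 (map FF......)
[5] append(b, 1) — b=0,2 c=1 (map FFF.....)
[6] truncate(b, 1) — b=0 c=1 (map FF......)
[7] unlink(b) — c=1 (map .F......)
[8] create(a) — a=0 c=1 (map FF......)
[9] create(b) — a=0 b=2 c=1 (map FFF.....)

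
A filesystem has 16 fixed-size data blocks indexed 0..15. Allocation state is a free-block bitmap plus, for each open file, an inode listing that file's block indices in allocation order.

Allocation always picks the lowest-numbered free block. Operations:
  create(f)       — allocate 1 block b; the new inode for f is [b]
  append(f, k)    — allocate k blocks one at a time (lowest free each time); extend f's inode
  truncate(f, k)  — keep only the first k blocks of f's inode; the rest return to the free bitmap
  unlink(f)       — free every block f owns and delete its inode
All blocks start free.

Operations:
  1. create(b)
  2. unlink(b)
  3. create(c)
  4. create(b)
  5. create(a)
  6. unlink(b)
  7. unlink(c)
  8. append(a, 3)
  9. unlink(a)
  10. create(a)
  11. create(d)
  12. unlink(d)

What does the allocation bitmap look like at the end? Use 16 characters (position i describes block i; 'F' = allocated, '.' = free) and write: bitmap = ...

bitmap = F...............

create(b): bitmap=F............... | b=[0]
unlink(b): bitmap=................ | 
create(c): bitmap=F............... | c=[0]
create(b): bitmap=FF.............. | b=[1] c=[0]
create(a): bitmap=FFF............. | a=[2] b=[1] c=[0]
unlink(b): bitmap=F.F............. | a=[2] c=[0]
unlink(c): bitmap=..F............. | a=[2]
append(a, 3): bitmap=FFFF............ | a=[2, 0, 1, 3]
unlink(a): bitmap=................ | 
create(a): bitmap=F............... | a=[0]
create(d): bitmap=FF.............. | a=[0] d=[1]
unlink(d): bitmap=F............... | a=[0]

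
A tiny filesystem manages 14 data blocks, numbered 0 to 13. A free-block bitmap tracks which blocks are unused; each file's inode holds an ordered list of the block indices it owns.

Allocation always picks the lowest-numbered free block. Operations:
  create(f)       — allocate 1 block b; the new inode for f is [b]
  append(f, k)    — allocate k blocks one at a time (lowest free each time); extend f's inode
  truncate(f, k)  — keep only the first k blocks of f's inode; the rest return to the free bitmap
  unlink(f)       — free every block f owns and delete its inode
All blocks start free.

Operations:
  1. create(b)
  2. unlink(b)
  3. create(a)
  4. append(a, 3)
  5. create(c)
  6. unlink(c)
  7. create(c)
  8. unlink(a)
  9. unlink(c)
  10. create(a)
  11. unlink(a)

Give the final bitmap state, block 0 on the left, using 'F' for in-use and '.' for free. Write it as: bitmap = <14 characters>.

bitmap = ..............

  1. create(b)  ⇒  F.............  {b→[0]}
  2. unlink(b)  ⇒  ..............  {}
  3. create(a)  ⇒  F.............  {a→[0]}
  4. append(a, 3)  ⇒  FFFF..........  {a→[0, 1, 2, 3]}
  5. create(c)  ⇒  FFFFF.........  {a→[0, 1, 2, 3]; c→[4]}
  6. unlink(c)  ⇒  FFFF..........  {a→[0, 1, 2, 3]}
  7. create(c)  ⇒  FFFFF.........  {a→[0, 1, 2, 3]; c→[4]}
  8. unlink(a)  ⇒  ....F.........  {c→[4]}
  9. unlink(c)  ⇒  ..............  {}
  10. create(a)  ⇒  F.............  {a→[0]}
  11. unlink(a)  ⇒  ..............  {}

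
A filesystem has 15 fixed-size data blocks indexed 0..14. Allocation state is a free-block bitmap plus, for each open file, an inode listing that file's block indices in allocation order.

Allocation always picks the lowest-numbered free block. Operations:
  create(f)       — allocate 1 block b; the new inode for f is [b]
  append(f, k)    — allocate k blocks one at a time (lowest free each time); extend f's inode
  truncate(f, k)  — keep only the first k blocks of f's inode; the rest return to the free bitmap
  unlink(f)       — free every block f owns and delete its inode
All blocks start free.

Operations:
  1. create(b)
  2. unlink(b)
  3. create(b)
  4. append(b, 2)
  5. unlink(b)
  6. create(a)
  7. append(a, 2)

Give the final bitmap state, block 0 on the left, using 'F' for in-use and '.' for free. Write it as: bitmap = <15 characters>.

after create(b) → b:[0]  free=[F..............]
after unlink(b) →   free=[...............]
after create(b) → b:[0]  free=[F..............]
after append(b, 2) → b:[0, 1, 2]  free=[FFF............]
after unlink(b) →   free=[...............]
after create(a) → a:[0]  free=[F..............]
after append(a, 2) → a:[0, 1, 2]  free=[FFF............]

bitmap = FFF............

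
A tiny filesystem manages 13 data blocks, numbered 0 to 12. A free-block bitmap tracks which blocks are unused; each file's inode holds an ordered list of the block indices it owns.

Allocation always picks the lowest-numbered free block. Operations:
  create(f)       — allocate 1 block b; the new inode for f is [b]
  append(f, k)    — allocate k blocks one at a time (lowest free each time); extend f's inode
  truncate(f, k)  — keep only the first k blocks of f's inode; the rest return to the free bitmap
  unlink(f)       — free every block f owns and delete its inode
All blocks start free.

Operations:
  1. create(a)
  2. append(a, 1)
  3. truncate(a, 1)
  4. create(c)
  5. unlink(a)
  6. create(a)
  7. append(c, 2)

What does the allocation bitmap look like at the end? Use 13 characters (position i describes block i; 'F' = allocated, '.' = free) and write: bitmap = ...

after create(a) → a:[0]  free=[F............]
after append(a, 1) → a:[0, 1]  free=[FF...........]
after truncate(a, 1) → a:[0]  free=[F............]
after create(c) → a:[0], c:[1]  free=[FF...........]
after unlink(a) → c:[1]  free=[.F...........]
after create(a) → a:[0], c:[1]  free=[FF...........]
after append(c, 2) → a:[0], c:[1, 2, 3]  free=[FFFF.........]

bitmap = FFFF.........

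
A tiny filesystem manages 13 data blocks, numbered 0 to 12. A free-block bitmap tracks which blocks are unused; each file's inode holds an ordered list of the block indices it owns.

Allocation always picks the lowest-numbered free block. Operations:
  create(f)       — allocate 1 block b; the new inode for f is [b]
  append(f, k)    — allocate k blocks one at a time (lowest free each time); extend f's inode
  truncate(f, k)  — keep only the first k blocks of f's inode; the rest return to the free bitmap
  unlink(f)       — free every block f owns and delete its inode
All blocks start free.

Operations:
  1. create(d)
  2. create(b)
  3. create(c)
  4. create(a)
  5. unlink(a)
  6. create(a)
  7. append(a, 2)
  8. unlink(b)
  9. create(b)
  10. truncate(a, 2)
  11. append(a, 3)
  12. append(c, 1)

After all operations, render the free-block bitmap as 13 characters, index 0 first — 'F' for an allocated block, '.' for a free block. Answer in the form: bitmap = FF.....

bitmap = FFFFFFFFF....

[1] create(d) — d=0 (map F............)
[2] create(b) — b=1 d=0 (map FF...........)
[3] create(c) — b=1 c=2 d=0 (map FFF..........)
[4] create(a) — a=3 b=1 c=2 d=0 (map FFFF.........)
[5] unlink(a) — b=1 c=2 d=0 (map FFF..........)
[6] create(a) — a=3 b=1 c=2 d=0 (map FFFF.........)
[7] append(a, 2) — a=3,4,5 b=1 c=2 d=0 (map FFFFFF.......)
[8] unlink(b) — a=3,4,5 c=2 d=0 (map F.FFFF.......)
[9] create(b) — a=3,4,5 b=1 c=2 d=0 (map FFFFFF.......)
[10] truncate(a, 2) — a=3,4 b=1 c=2 d=0 (map FFFFF........)
[11] append(a, 3) — a=3,4,5,6,7 b=1 c=2 d=0 (map FFFFFFFF.....)
[12] append(c, 1) — a=3,4,5,6,7 b=1 c=2,8 d=0 (map FFFFFFFFF....)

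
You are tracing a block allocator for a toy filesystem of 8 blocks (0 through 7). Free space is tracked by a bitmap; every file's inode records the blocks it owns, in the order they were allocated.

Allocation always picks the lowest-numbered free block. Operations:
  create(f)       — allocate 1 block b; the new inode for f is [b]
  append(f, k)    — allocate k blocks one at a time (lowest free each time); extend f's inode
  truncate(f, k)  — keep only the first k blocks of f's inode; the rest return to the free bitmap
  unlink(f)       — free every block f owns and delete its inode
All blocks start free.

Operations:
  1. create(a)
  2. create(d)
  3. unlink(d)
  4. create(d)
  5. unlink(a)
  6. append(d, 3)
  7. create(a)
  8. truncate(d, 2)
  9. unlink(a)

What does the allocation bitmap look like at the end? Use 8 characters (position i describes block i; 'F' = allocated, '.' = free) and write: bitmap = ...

[1] create(a) — a=0 (map F.......)
[2] create(d) — a=0 d=1 (map FF......)
[3] unlink(d) — a=0 (map F.......)
[4] create(d) — a=0 d=1 (map FF......)
[5] unlink(a) — d=1 (map .F......)
[6] append(d, 3) — d=1,0,2,3 (map FFFF....)
[7] create(a) — a=4 d=1,0,2,3 (map FFFFF...)
[8] truncate(d, 2) — a=4 d=1,0 (map FF..F...)
[9] unlink(a) — d=1,0 (map FF......)

bitmap = FF......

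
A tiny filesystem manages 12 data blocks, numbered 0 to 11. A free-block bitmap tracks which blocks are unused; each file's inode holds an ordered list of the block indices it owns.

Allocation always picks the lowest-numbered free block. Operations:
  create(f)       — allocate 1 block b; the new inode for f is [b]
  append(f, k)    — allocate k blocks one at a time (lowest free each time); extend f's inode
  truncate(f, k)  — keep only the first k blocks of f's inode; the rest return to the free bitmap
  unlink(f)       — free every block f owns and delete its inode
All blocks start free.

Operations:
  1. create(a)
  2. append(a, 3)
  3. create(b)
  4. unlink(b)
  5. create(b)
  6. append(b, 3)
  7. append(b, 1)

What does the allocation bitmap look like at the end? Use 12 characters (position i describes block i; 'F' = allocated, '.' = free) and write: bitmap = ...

  1. create(a)  ⇒  F...........  {a→[0]}
  2. append(a, 3)  ⇒  FFFF........  {a→[0, 1, 2, 3]}
  3. create(b)  ⇒  FFFFF.......  {a→[0, 1, 2, 3]; b→[4]}
  4. unlink(b)  ⇒  FFFF........  {a→[0, 1, 2, 3]}
  5. create(b)  ⇒  FFFFF.......  {a→[0, 1, 2, 3]; b→[4]}
  6. append(b, 3)  ⇒  FFFFFFFF....  {a→[0, 1, 2, 3]; b→[4, 5, 6, 7]}
  7. append(b, 1)  ⇒  FFFFFFFFF...  {a→[0, 1, 2, 3]; b→[4, 5, 6, 7, 8]}

bitmap = FFFFFFFFF...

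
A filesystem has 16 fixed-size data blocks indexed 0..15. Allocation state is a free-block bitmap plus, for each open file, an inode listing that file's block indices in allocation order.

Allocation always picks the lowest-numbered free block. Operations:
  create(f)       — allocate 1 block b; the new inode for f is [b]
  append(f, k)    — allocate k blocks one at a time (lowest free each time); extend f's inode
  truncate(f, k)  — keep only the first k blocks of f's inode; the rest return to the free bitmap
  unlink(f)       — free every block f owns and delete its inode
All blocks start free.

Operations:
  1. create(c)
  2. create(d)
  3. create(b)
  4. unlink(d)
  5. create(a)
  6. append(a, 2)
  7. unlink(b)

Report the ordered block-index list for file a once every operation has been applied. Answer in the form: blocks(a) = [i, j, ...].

create(c): bitmap=F............... | c=[0]
create(d): bitmap=FF.............. | c=[0] d=[1]
create(b): bitmap=FFF............. | b=[2] c=[0] d=[1]
unlink(d): bitmap=F.F............. | b=[2] c=[0]
create(a): bitmap=FFF............. | a=[1] b=[2] c=[0]
append(a, 2): bitmap=FFFFF........... | a=[1, 3, 4] b=[2] c=[0]
unlink(b): bitmap=FF.FF........... | a=[1, 3, 4] c=[0]

blocks(a) = [1, 3, 4]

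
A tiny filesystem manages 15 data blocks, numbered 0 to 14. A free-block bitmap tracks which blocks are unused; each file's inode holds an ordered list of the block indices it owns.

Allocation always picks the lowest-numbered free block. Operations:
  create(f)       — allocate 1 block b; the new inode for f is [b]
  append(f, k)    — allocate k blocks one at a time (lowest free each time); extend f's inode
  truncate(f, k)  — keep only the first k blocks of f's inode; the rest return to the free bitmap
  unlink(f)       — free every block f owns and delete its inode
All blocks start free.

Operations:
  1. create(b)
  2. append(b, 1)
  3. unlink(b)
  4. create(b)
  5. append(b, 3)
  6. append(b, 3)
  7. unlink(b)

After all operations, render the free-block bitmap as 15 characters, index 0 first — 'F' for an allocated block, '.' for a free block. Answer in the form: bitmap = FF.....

bitmap = ...............

[1] create(b) — b=0 (map F..............)
[2] append(b, 1) — b=0,1 (map FF.............)
[3] unlink(b) —  (map ...............)
[4] create(b) — b=0 (map F..............)
[5] append(b, 3) — b=0,1,2,3 (map FFFF...........)
[6] append(b, 3) — b=0,1,2,3,4,5,6 (map FFFFFFF........)
[7] unlink(b) —  (map ...............)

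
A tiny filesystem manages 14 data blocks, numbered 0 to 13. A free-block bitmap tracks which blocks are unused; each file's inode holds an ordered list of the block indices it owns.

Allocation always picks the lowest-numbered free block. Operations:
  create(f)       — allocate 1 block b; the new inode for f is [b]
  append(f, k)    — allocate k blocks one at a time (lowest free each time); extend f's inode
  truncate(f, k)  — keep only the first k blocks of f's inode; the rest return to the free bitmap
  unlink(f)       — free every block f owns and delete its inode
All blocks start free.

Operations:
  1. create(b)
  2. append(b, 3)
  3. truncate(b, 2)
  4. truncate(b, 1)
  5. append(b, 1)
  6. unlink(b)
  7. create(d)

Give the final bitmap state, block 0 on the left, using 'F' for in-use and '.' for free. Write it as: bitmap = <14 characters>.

bitmap = F.............

create(b): bitmap=F............. | b=[0]
append(b, 3): bitmap=FFFF.......... | b=[0, 1, 2, 3]
truncate(b, 2): bitmap=FF............ | b=[0, 1]
truncate(b, 1): bitmap=F............. | b=[0]
append(b, 1): bitmap=FF............ | b=[0, 1]
unlink(b): bitmap=.............. | 
create(d): bitmap=F............. | d=[0]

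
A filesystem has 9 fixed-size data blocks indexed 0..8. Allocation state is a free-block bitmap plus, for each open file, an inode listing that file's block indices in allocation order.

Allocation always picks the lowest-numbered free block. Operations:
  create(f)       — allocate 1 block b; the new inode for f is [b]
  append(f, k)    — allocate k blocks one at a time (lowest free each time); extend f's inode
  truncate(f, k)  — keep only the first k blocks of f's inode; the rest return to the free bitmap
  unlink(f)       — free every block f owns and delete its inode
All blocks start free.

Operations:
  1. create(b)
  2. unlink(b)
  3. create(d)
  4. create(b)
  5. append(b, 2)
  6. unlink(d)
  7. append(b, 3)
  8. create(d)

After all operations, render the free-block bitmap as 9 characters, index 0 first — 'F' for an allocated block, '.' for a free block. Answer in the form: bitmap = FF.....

bitmap = FFFFFFF..

after create(b) → b:[0]  free=[F........]
after unlink(b) →   free=[.........]
after create(d) → d:[0]  free=[F........]
after create(b) → b:[1], d:[0]  free=[FF.......]
after append(b, 2) → b:[1, 2, 3], d:[0]  free=[FFFF.....]
after unlink(d) → b:[1, 2, 3]  free=[.FFF.....]
after append(b, 3) → b:[1, 2, 3, 0, 4, 5]  free=[FFFFFF...]
after create(d) → b:[1, 2, 3, 0, 4, 5], d:[6]  free=[FFFFFFF..]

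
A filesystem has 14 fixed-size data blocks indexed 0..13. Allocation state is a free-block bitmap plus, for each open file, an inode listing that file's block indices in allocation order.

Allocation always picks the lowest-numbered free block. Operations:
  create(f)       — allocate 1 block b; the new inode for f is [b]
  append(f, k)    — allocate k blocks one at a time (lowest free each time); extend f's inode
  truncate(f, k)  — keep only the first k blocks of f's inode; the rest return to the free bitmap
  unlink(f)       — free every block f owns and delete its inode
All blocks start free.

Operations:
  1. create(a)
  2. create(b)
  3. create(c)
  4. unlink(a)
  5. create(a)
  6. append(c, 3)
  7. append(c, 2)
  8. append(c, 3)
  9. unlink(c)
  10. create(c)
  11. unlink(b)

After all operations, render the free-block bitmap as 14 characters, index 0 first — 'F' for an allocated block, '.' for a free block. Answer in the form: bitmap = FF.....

create(a): bitmap=F............. | a=[0]
create(b): bitmap=FF............ | a=[0] b=[1]
create(c): bitmap=FFF........... | a=[0] b=[1] c=[2]
unlink(a): bitmap=.FF........... | b=[1] c=[2]
create(a): bitmap=FFF........... | a=[0] b=[1] c=[2]
append(c, 3): bitmap=FFFFFF........ | a=[0] b=[1] c=[2, 3, 4, 5]
append(c, 2): bitmap=FFFFFFFF...... | a=[0] b=[1] c=[2, 3, 4, 5, 6, 7]
append(c, 3): bitmap=FFFFFFFFFFF... | a=[0] b=[1] c=[2, 3, 4, 5, 6, 7, 8, 9, 10]
unlink(c): bitmap=FF............ | a=[0] b=[1]
create(c): bitmap=FFF........... | a=[0] b=[1] c=[2]
unlink(b): bitmap=F.F........... | a=[0] c=[2]

bitmap = F.F...........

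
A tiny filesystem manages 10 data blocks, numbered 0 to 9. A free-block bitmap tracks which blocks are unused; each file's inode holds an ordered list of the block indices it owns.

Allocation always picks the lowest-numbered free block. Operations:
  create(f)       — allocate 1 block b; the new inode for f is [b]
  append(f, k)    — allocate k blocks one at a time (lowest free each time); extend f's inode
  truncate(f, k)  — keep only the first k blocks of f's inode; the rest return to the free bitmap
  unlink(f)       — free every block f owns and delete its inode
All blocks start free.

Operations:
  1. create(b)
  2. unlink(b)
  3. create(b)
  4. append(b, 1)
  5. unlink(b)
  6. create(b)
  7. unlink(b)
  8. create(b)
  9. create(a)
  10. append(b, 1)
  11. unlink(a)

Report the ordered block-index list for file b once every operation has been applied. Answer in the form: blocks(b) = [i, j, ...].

after create(b) → b:[0]  free=[F.........]
after unlink(b) →   free=[..........]
after create(b) → b:[0]  free=[F.........]
after append(b, 1) → b:[0, 1]  free=[FF........]
after unlink(b) →   free=[..........]
after create(b) → b:[0]  free=[F.........]
after unlink(b) →   free=[..........]
after create(b) → b:[0]  free=[F.........]
after create(a) → a:[1], b:[0]  free=[FF........]
after append(b, 1) → a:[1], b:[0, 2]  free=[FFF.......]
after unlink(a) → b:[0, 2]  free=[F.F.......]

blocks(b) = [0, 2]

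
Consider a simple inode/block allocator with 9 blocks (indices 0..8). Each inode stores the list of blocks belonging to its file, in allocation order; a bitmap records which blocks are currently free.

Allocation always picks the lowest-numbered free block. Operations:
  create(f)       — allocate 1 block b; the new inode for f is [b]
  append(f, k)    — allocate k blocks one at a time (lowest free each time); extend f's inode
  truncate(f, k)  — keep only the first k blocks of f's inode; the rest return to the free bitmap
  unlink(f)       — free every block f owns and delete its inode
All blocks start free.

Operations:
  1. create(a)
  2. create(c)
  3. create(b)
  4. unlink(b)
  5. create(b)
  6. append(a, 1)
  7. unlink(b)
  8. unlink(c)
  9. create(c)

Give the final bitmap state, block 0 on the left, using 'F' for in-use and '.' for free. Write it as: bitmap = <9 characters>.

after create(a) → a:[0]  free=[F........]
after create(c) → a:[0], c:[1]  free=[FF.......]
after create(b) → a:[0], b:[2], c:[1]  free=[FFF......]
after unlink(b) → a:[0], c:[1]  free=[FF.......]
after create(b) → a:[0], b:[2], c:[1]  free=[FFF......]
after append(a, 1) → a:[0, 3], b:[2], c:[1]  free=[FFFF.....]
after unlink(b) → a:[0, 3], c:[1]  free=[FF.F.....]
after unlink(c) → a:[0, 3]  free=[F..F.....]
after create(c) → a:[0, 3], c:[1]  free=[FF.F.....]

bitmap = FF.F.....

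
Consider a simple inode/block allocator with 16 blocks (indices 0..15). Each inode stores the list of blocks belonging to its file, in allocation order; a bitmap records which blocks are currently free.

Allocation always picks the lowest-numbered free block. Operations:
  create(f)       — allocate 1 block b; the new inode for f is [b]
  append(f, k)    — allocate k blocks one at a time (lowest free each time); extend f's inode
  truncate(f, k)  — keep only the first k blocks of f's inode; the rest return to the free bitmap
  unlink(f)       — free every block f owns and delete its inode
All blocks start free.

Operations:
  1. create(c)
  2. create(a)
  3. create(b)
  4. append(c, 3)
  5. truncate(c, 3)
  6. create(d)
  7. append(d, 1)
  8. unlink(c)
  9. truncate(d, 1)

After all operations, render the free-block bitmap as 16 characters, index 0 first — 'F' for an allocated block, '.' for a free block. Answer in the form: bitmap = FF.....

bitmap = .FF..F..........

[1] create(c) — c=0 (map F...............)
[2] create(a) — a=1 c=0 (map FF..............)
[3] create(b) — a=1 b=2 c=0 (map FFF.............)
[4] append(c, 3) — a=1 b=2 c=0,3,4,5 (map FFFFFF..........)
[5] truncate(c, 3) — a=1 b=2 c=0,3,4 (map FFFFF...........)
[6] create(d) — a=1 b=2 c=0,3,4 d=5 (map FFFFFF..........)
[7] append(d, 1) — a=1 b=2 c=0,3,4 d=5,6 (map FFFFFFF.........)
[8] unlink(c) — a=1 b=2 d=5,6 (map .FF..FF.........)
[9] truncate(d, 1) — a=1 b=2 d=5 (map .FF..F..........)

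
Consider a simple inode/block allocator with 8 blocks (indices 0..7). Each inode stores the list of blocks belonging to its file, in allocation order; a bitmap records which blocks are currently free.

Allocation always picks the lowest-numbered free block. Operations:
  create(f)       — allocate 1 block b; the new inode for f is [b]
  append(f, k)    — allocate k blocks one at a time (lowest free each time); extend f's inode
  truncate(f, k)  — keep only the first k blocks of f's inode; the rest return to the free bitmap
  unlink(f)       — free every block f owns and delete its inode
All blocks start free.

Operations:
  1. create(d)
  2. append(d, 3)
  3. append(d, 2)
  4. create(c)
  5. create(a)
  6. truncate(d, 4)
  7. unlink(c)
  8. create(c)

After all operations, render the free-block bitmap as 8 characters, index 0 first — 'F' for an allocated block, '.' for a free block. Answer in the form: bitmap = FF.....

[1] create(d) — d=0 (map F.......)
[2] append(d, 3) — d=0,1,2,3 (map FFFF....)
[3] append(d, 2) — d=0,1,2,3,4,5 (map FFFFFF..)
[4] create(c) — c=6 d=0,1,2,3,4,5 (map FFFFFFF.)
[5] create(a) — a=7 c=6 d=0,1,2,3,4,5 (map FFFFFFFF)
[6] truncate(d, 4) — a=7 c=6 d=0,1,2,3 (map FFFF..FF)
[7] unlink(c) — a=7 d=0,1,2,3 (map FFFF...F)
[8] create(c) — a=7 c=4 d=0,1,2,3 (map FFFFF..F)

bitmap = FFFFF..F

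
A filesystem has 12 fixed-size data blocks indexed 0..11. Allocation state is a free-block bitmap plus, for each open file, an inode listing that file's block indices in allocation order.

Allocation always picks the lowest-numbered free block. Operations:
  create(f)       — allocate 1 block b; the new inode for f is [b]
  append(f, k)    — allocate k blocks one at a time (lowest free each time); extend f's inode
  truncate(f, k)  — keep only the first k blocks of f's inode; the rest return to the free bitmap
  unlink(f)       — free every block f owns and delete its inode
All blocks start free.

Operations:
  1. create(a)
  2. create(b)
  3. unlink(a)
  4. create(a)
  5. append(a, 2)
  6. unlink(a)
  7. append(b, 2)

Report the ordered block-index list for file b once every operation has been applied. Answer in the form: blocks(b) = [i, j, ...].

blocks(b) = [1, 0, 2]

after create(a) → a:[0]  free=[F...........]
after create(b) → a:[0], b:[1]  free=[FF..........]
after unlink(a) → b:[1]  free=[.F..........]
after create(a) → a:[0], b:[1]  free=[FF..........]
after append(a, 2) → a:[0, 2, 3], b:[1]  free=[FFFF........]
after unlink(a) → b:[1]  free=[.F..........]
after append(b, 2) → b:[1, 0, 2]  free=[FFF.........]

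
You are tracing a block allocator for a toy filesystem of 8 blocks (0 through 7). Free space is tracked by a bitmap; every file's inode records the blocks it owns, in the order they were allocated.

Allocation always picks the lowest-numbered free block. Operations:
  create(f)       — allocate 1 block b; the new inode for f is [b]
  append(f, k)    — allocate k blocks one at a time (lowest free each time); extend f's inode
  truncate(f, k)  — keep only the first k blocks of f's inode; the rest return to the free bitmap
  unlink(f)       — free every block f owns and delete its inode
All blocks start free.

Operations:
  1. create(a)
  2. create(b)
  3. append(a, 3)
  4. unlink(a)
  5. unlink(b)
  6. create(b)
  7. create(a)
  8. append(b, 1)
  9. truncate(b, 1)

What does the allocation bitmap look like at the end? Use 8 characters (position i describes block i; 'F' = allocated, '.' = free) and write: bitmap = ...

bitmap = FF......

[1] create(a) — a=0 (map F.......)
[2] create(b) — a=0 b=1 (map FF......)
[3] append(a, 3) — a=0,2,3,4 b=1 (map FFFFF...)
[4] unlink(a) — b=1 (map .F......)
[5] unlink(b) —  (map ........)
[6] create(b) — b=0 (map F.......)
[7] create(a) — a=1 b=0 (map FF......)
[8] append(b, 1) — a=1 b=0,2 (map FFF.....)
[9] truncate(b, 1) — a=1 b=0 (map FF......)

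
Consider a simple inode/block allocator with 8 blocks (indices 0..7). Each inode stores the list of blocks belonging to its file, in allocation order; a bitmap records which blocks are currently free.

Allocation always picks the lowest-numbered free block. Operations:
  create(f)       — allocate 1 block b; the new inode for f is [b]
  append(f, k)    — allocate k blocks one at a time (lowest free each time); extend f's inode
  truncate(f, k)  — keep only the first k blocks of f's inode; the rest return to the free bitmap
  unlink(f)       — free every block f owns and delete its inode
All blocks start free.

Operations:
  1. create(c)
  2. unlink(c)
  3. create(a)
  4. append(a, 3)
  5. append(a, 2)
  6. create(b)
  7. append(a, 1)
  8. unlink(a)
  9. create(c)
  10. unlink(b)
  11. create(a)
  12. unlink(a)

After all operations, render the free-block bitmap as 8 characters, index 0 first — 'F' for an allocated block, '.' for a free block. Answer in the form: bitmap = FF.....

create(c): bitmap=F....... | c=[0]
unlink(c): bitmap=........ | 
create(a): bitmap=F....... | a=[0]
append(a, 3): bitmap=FFFF.... | a=[0, 1, 2, 3]
append(a, 2): bitmap=FFFFFF.. | a=[0, 1, 2, 3, 4, 5]
create(b): bitmap=FFFFFFF. | a=[0, 1, 2, 3, 4, 5] b=[6]
append(a, 1): bitmap=FFFFFFFF | a=[0, 1, 2, 3, 4, 5, 7] b=[6]
unlink(a): bitmap=......F. | b=[6]
create(c): bitmap=F.....F. | b=[6] c=[0]
unlink(b): bitmap=F....... | c=[0]
create(a): bitmap=FF...... | a=[1] c=[0]
unlink(a): bitmap=F....... | c=[0]

bitmap = F.......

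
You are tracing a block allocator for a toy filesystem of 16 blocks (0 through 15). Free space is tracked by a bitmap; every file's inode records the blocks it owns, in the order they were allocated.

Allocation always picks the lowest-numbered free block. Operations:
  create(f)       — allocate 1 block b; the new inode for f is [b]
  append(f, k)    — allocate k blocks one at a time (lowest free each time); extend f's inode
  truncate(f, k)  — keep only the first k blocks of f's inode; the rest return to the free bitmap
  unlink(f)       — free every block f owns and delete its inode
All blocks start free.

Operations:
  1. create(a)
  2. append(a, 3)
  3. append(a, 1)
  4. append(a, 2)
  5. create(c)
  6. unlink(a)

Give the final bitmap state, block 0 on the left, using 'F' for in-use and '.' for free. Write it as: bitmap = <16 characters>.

[1] create(a) — a=0 (map F...............)
[2] append(a, 3) — a=0,1,2,3 (map FFFF............)
[3] append(a, 1) — a=0,1,2,3,4 (map FFFFF...........)
[4] append(a, 2) — a=0,1,2,3,4,5,6 (map FFFFFFF.........)
[5] create(c) — a=0,1,2,3,4,5,6 c=7 (map FFFFFFFF........)
[6] unlink(a) — c=7 (map .......F........)

bitmap = .......F........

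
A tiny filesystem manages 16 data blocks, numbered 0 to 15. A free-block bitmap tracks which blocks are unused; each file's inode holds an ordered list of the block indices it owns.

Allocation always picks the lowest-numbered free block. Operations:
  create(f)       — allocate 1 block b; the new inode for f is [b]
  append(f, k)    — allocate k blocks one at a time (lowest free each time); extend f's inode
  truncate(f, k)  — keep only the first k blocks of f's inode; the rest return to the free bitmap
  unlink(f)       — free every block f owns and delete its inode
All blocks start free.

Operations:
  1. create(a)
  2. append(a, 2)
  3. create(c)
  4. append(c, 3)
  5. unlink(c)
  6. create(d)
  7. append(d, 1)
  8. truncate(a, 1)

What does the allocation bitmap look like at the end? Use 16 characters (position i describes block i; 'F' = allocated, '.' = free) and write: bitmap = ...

bitmap = F..FF...........

  1. create(a)  ⇒  F...............  {a→[0]}
  2. append(a, 2)  ⇒  FFF.............  {a→[0, 1, 2]}
  3. create(c)  ⇒  FFFF............  {a→[0, 1, 2]; c→[3]}
  4. append(c, 3)  ⇒  FFFFFFF.........  {a→[0, 1, 2]; c→[3, 4, 5, 6]}
  5. unlink(c)  ⇒  FFF.............  {a→[0, 1, 2]}
  6. create(d)  ⇒  FFFF............  {a→[0, 1, 2]; d→[3]}
  7. append(d, 1)  ⇒  FFFFF...........  {a→[0, 1, 2]; d→[3, 4]}
  8. truncate(a, 1)  ⇒  F..FF...........  {a→[0]; d→[3, 4]}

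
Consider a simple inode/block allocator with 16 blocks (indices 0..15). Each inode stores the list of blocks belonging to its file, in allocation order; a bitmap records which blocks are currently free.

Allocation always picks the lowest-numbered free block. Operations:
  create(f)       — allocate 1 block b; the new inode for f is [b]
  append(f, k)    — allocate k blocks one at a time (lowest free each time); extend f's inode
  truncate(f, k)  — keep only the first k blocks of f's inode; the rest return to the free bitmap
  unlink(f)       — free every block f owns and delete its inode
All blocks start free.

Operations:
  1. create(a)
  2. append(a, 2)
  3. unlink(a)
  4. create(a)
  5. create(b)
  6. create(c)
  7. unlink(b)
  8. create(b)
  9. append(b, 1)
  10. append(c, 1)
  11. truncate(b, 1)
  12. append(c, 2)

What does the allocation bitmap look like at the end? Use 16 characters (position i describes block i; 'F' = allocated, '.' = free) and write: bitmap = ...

  1. create(a)  ⇒  F...............  {a→[0]}
  2. append(a, 2)  ⇒  FFF.............  {a→[0, 1, 2]}
  3. unlink(a)  ⇒  ................  {}
  4. create(a)  ⇒  F...............  {a→[0]}
  5. create(b)  ⇒  FF..............  {a→[0]; b→[1]}
  6. create(c)  ⇒  FFF.............  {a→[0]; b→[1]; c→[2]}
  7. unlink(b)  ⇒  F.F.............  {a→[0]; c→[2]}
  8. create(b)  ⇒  FFF.............  {a→[0]; b→[1]; c→[2]}
  9. append(b, 1)  ⇒  FFFF............  {a→[0]; b→[1, 3]; c→[2]}
  10. append(c, 1)  ⇒  FFFFF...........  {a→[0]; b→[1, 3]; c→[2, 4]}
  11. truncate(b, 1)  ⇒  FFF.F...........  {a→[0]; b→[1]; c→[2, 4]}
  12. append(c, 2)  ⇒  FFFFFF..........  {a→[0]; b→[1]; c→[2, 4, 3, 5]}

bitmap = FFFFFF..........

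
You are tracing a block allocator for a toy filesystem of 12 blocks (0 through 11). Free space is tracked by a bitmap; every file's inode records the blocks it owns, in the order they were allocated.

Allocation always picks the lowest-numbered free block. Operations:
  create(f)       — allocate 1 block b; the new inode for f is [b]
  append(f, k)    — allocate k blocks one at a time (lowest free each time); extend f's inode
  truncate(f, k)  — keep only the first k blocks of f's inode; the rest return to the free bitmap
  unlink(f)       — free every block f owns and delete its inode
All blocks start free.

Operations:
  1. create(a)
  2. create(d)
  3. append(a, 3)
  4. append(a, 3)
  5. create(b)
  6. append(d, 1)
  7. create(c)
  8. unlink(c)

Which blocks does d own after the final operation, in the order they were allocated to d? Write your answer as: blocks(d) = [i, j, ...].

after create(a) → a:[0]  free=[F...........]
after create(d) → a:[0], d:[1]  free=[FF..........]
after append(a, 3) → a:[0, 2, 3, 4], d:[1]  free=[FFFFF.......]
after append(a, 3) → a:[0, 2, 3, 4, 5, 6, 7], d:[1]  free=[FFFFFFFF....]
after create(b) → a:[0, 2, 3, 4, 5, 6, 7], b:[8], d:[1]  free=[FFFFFFFFF...]
after append(d, 1) → a:[0, 2, 3, 4, 5, 6, 7], b:[8], d:[1, 9]  free=[FFFFFFFFFF..]
after create(c) → a:[0, 2, 3, 4, 5, 6, 7], b:[8], c:[10], d:[1, 9]  free=[FFFFFFFFFFF.]
after unlink(c) → a:[0, 2, 3, 4, 5, 6, 7], b:[8], d:[1, 9]  free=[FFFFFFFFFF..]

blocks(d) = [1, 9]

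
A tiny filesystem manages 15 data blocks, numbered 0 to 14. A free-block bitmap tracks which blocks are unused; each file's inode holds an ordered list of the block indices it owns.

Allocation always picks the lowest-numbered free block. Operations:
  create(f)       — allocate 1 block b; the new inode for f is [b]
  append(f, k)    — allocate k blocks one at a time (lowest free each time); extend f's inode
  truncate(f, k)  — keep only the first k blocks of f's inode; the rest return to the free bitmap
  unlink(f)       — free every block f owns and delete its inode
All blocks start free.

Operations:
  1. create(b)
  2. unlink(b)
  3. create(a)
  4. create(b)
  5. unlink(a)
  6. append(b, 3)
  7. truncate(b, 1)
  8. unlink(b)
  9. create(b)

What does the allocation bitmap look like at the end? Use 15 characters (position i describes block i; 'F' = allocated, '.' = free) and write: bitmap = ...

bitmap = F..............

after create(b) → b:[0]  free=[F..............]
after unlink(b) →   free=[...............]
after create(a) → a:[0]  free=[F..............]
after create(b) → a:[0], b:[1]  free=[FF.............]
after unlink(a) → b:[1]  free=[.F.............]
after append(b, 3) → b:[1, 0, 2, 3]  free=[FFFF...........]
after truncate(b, 1) → b:[1]  free=[.F.............]
after unlink(b) →   free=[...............]
after create(b) → b:[0]  free=[F..............]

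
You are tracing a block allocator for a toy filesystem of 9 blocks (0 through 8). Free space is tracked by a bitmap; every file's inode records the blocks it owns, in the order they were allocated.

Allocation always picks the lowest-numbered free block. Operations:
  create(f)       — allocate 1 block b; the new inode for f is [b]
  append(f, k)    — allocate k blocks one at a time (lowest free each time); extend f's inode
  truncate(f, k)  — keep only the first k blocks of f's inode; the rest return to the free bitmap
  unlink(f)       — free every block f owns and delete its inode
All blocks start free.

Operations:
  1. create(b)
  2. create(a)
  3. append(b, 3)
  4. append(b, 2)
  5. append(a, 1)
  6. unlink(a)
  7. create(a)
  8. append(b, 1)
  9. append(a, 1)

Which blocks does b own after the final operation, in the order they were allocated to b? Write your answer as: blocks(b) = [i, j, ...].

blocks(b) = [0, 2, 3, 4, 5, 6, 7]

after create(b) → b:[0]  free=[F........]
after create(a) → a:[1], b:[0]  free=[FF.......]
after append(b, 3) → a:[1], b:[0, 2, 3, 4]  free=[FFFFF....]
after append(b, 2) → a:[1], b:[0, 2, 3, 4, 5, 6]  free=[FFFFFFF..]
after append(a, 1) → a:[1, 7], b:[0, 2, 3, 4, 5, 6]  free=[FFFFFFFF.]
after unlink(a) → b:[0, 2, 3, 4, 5, 6]  free=[F.FFFFF..]
after create(a) → a:[1], b:[0, 2, 3, 4, 5, 6]  free=[FFFFFFF..]
after append(b, 1) → a:[1], b:[0, 2, 3, 4, 5, 6, 7]  free=[FFFFFFFF.]
after append(a, 1) → a:[1, 8], b:[0, 2, 3, 4, 5, 6, 7]  free=[FFFFFFFFF]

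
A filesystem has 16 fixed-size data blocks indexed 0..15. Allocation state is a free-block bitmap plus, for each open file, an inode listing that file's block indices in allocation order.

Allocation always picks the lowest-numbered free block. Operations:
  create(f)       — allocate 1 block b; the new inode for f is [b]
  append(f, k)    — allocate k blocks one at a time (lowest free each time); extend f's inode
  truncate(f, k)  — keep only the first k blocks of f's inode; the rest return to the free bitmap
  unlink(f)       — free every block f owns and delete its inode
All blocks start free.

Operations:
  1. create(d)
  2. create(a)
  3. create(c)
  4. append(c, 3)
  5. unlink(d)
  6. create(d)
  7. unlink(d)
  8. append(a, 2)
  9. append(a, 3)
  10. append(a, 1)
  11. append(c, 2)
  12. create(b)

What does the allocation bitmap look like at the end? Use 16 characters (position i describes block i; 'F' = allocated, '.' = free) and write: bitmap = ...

create(d): bitmap=F............... | d=[0]
create(a): bitmap=FF.............. | a=[1] d=[0]
create(c): bitmap=FFF............. | a=[1] c=[2] d=[0]
append(c, 3): bitmap=FFFFFF.......... | a=[1] c=[2, 3, 4, 5] d=[0]
unlink(d): bitmap=.FFFFF.......... | a=[1] c=[2, 3, 4, 5]
create(d): bitmap=FFFFFF.......... | a=[1] c=[2, 3, 4, 5] d=[0]
unlink(d): bitmap=.FFFFF.......... | a=[1] c=[2, 3, 4, 5]
append(a, 2): bitmap=FFFFFFF......... | a=[1, 0, 6] c=[2, 3, 4, 5]
append(a, 3): bitmap=FFFFFFFFFF...... | a=[1, 0, 6, 7, 8, 9] c=[2, 3, 4, 5]
append(a, 1): bitmap=FFFFFFFFFFF..... | a=[1, 0, 6, 7, 8, 9, 10] c=[2, 3, 4, 5]
append(c, 2): bitmap=FFFFFFFFFFFFF... | a=[1, 0, 6, 7, 8, 9, 10] c=[2, 3, 4, 5, 11, 12]
create(b): bitmap=FFFFFFFFFFFFFF.. | a=[1, 0, 6, 7, 8, 9, 10] b=[13] c=[2, 3, 4, 5, 11, 12]

bitmap = FFFFFFFFFFFFFF..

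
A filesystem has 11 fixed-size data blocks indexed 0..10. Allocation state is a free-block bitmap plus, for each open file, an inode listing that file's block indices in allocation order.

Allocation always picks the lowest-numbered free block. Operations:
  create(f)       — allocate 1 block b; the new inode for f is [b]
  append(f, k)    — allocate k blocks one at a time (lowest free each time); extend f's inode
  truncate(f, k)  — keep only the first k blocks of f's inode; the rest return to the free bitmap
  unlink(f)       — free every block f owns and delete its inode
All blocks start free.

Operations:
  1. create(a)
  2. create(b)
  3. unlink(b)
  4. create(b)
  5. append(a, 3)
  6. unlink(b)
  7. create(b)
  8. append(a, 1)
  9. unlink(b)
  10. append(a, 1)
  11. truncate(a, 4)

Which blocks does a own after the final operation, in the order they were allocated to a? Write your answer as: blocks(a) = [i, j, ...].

blocks(a) = [0, 2, 3, 4]

after create(a) → a:[0]  free=[F..........]
after create(b) → a:[0], b:[1]  free=[FF.........]
after unlink(b) → a:[0]  free=[F..........]
after create(b) → a:[0], b:[1]  free=[FF.........]
after append(a, 3) → a:[0, 2, 3, 4], b:[1]  free=[FFFFF......]
after unlink(b) → a:[0, 2, 3, 4]  free=[F.FFF......]
after create(b) → a:[0, 2, 3, 4], b:[1]  free=[FFFFF......]
after append(a, 1) → a:[0, 2, 3, 4, 5], b:[1]  free=[FFFFFF.....]
after unlink(b) → a:[0, 2, 3, 4, 5]  free=[F.FFFF.....]
after append(a, 1) → a:[0, 2, 3, 4, 5, 1]  free=[FFFFFF.....]
after truncate(a, 4) → a:[0, 2, 3, 4]  free=[F.FFF......]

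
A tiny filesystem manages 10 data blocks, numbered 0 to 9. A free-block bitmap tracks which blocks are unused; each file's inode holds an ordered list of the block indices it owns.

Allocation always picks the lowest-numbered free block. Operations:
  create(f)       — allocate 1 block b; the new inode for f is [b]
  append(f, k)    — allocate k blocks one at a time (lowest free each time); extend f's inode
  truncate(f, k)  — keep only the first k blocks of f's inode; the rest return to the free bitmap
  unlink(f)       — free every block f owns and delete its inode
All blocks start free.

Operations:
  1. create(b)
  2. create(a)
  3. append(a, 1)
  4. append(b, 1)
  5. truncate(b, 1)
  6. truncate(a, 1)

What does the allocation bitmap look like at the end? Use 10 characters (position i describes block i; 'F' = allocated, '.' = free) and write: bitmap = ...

[1] create(b) — b=0 (map F.........)
[2] create(a) — a=1 b=0 (map FF........)
[3] append(a, 1) — a=1,2 b=0 (map FFF.......)
[4] append(b, 1) — a=1,2 b=0,3 (map FFFF......)
[5] truncate(b, 1) — a=1,2 b=0 (map FFF.......)
[6] truncate(a, 1) — a=1 b=0 (map FF........)

bitmap = FF........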